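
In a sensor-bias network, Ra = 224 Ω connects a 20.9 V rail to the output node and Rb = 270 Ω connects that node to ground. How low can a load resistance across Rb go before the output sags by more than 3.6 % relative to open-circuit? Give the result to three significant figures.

Output resistance R_th = Ra‖Rb = (224 × 270)/494.0 = 122.4 Ω.
The fractional drop is R_th/(R_th + R_L); requiring this ≤ 0.0360 gives R_L ≥ R_th(1/0.0360 − 1) = 122.4 × 26.78 = 3.28 kΩ.

R_L(min) ≈ 3.28 kΩ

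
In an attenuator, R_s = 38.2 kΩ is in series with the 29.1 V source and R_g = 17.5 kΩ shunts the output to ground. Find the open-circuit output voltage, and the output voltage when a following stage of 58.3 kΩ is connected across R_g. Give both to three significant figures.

Open-circuit: V = 29.1 × 17.5/(38.2 + 17.5) = 9.14 V.
With the load, R_g becomes R_g‖R_L = 13.46 kΩ, so V = 29.1 × 13.46/51.66 = 7.58 V.

Unloaded: 9.14 V; loaded: 7.58 V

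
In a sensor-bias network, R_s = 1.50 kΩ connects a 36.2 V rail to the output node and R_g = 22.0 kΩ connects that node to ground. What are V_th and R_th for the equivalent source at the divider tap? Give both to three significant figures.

V_th is the open-circuit tap voltage: 36.2 × 22.0/(1.50 + 22.0) = 33.9 V.
With the supply zeroed, R_s and R_g appear in parallel from the tap: R_th = R_s‖R_g = (1.50 × 22.0)/23.50 = 1.40 kΩ.

V_th = 33.9 V, R_th = 1.40 kΩ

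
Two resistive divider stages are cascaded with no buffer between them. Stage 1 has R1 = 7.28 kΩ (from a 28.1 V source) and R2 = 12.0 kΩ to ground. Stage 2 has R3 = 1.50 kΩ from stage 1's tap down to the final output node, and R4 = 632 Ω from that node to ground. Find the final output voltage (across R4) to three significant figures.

Stage 2 presents R3+R4 = 2132 Ω as a load on stage 1's tap.
Stage 1's lower leg becomes R2‖(R3+R4) = 1810 Ω, so V_mid = 28.1 × 1810/9090 = 5.596 V.
Stage 2 is itself unloaded: V_out = V_mid × R4/(R3+R4) = 5.596 × 632/2132 = 1.66 V.

V_out ≈ 1.66 V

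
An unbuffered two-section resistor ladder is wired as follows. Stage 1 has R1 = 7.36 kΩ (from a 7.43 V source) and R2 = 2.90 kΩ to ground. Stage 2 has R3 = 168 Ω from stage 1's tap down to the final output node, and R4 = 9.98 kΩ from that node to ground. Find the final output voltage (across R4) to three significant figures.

Stage 2 presents R3+R4 = 10150 Ω as a load on stage 1's tap.
Stage 1's lower leg becomes R2‖(R3+R4) = 2255 Ω, so V_mid = 7.43 × 2255/9615 = 1.743 V.
Stage 2 is itself unloaded: V_out = V_mid × R4/(R3+R4) = 1.743 × 9980/10150 = 1.71 V.

V_out ≈ 1.71 V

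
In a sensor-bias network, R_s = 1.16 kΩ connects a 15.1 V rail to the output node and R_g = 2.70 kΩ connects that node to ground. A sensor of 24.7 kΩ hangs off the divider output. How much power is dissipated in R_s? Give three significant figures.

Total resistance from the source is R_s + (R_g‖R_L) = 3.594 kΩ, so I = 15.1/3.594 kΩ = 4.202 mA.
P = I²·R_s = (4.202 mA)² × 1.16 kΩ = 20.5 mW.

P ≈ 20.5 mW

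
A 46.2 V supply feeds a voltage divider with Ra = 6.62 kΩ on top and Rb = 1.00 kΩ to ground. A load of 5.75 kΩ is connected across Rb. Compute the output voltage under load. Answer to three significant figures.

V_out ≈ 5.27 V

The load sits in parallel with Rb: Rb‖R_L = (1.00 × 5.75) / (1.00 + 5.75) = 0.8519 kΩ.
V_out = 46.2 × 0.8519 / (6.62 + 0.8519) = 46.2 × 0.8519/7.472 = 5.27 V.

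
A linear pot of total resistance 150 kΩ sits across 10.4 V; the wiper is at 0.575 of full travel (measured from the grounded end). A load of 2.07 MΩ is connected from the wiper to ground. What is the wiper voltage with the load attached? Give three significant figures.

V ≈ 5.88 V

The wiper splits the pot into (1−α)R = 63.75 kΩ above and αR = 86.25 kΩ below.
Lower section ‖ load = 82.80 kΩ.
V_wiper = 10.4 × 82.80/(63.75 + 82.80) = 5.88 V.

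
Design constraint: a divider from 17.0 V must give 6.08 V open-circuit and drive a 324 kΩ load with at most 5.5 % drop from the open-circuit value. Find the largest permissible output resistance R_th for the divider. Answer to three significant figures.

Loading drop = R_th/(R_th + R_L) ≤ 0.0550, so R_th ≤ R_L · ε/(1−ε) = 324 kΩ × 0.0550/0.9450 = 18.9 kΩ.
(Any R1, R2 with R2/(R1+R2) = 0.358 and R1‖R2 ≤ 18.9 kΩ will meet the spec.)

R_th ≤ 18.9 kΩ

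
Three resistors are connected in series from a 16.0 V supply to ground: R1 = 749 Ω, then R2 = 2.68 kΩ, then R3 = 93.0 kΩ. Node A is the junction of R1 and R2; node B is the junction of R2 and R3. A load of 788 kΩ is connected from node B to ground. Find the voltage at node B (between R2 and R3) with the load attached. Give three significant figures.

At node B, R3 is in parallel with the load: R3‖R_L = 83180 Ω.
Below node A the resistance is R2 + (R3‖R_L) = 85860 Ω, so V_A = 16.0 × 85860/86610 = 15.86 V.
Then V_B = V_A × (R3‖R_L)/(R2 + R3‖R_L) = 15.86 × 83180/85860 = 15.4 V.

V ≈ 15.4 V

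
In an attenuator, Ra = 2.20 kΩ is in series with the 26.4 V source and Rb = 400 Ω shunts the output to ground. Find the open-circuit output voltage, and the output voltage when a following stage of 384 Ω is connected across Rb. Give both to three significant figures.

Open-circuit: V = 26.4 × 400/(2200 + 400) = 4.06 V.
With the load, Rb becomes Rb‖R_L = 195.9 Ω, so V = 26.4 × 195.9/2396 = 2.16 V.

Unloaded: 4.06 V; loaded: 2.16 V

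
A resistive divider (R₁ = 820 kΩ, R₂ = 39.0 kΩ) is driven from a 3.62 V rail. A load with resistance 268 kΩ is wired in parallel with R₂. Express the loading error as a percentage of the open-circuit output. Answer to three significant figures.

12.2 %

Unloaded V = 3.62 × 39.0/859.0 = 0.16435 V.
Loaded: R₂‖R_L = 34.05 kΩ, giving V = 3.62 × 34.05/854.0 = 0.14431 V.
Drop = (0.16435 − 0.14431) / 0.16435 = 12.2 %.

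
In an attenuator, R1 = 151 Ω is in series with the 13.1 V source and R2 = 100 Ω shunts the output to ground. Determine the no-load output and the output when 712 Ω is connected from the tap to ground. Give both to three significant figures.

Unloaded: 5.22 V; loaded: 4.81 V

Open-circuit: V = 13.1 × 100/(151 + 100) = 5.22 V.
With the load, R2 becomes R2‖R_L = 87.68 Ω, so V = 13.1 × 87.68/238.7 = 4.81 V.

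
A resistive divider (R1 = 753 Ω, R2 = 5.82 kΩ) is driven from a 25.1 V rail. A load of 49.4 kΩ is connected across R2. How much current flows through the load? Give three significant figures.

R2‖R_L = 5207 Ω; V_out = 25.1 × 5207/5960 = 21.93 V.
I_L = V_out / R_L = 21.93 / 49.4 kΩ = 0.444 mA.

I_L ≈ 0.444 mA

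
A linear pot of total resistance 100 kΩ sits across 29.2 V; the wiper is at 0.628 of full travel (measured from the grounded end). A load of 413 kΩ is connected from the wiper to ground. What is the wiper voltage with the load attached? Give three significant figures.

The wiper splits the pot into (1−α)R = 37.20 kΩ above and αR = 62.80 kΩ below.
Lower section ‖ load = 54.51 kΩ.
V_wiper = 29.2 × 54.51/(37.20 + 54.51) = 17.4 V.

V ≈ 17.4 V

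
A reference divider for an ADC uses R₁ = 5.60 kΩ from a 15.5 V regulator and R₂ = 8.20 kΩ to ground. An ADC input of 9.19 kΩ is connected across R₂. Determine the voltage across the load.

V_out ≈ 6.76 V

The load sits in parallel with R₂: R₂‖R_L = (8.20 × 9.19) / (8.20 + 9.19) = 4.333 kΩ.
V_out = 15.5 × 4.333 / (5.60 + 4.333) = 15.5 × 4.333/9.933 = 6.76 V.
(Unloaded it would have been 9.21 V.)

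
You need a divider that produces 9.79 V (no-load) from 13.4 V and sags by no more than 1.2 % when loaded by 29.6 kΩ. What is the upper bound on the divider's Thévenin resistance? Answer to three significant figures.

R_th ≤ 360 Ω

Loading drop = R_th/(R_th + R_L) ≤ 0.0120, so R_th ≤ R_L · ε/(1−ε) = 29.6 kΩ × 0.0120/0.9880 = 360 Ω.
(Any R1, R2 with R2/(R1+R2) = 0.731 and R1‖R2 ≤ 360 Ω will meet the spec.)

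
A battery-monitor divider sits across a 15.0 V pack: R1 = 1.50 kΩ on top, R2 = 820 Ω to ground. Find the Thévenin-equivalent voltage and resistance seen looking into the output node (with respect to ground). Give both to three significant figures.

V_th = 5.30 V, R_th = 530 Ω

V_th is the open-circuit tap voltage: 15.0 × 820/(1500 + 820) = 5.30 V.
With the supply zeroed, R1 and R2 appear in parallel from the tap: R_th = R1‖R2 = (1500 × 820)/2320 = 530 Ω.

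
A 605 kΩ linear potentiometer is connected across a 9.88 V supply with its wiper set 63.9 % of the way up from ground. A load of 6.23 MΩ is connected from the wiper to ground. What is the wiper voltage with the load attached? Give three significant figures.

The wiper splits the pot into (1−α)R = 218.4 kΩ above and αR = 386.6 kΩ below.
Lower section ‖ load = 364.0 kΩ.
V_wiper = 9.88 × 364.0/(218.4 + 364.0) = 6.17 V.

V ≈ 6.17 V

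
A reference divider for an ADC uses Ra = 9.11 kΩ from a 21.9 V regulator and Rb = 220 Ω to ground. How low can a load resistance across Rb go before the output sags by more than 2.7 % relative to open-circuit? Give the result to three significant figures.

R_L(min) ≈ 7.74 kΩ

Output resistance R_th = Ra‖Rb = (9110 × 220)/9330 = 214.8 Ω.
The fractional drop is R_th/(R_th + R_L); requiring this ≤ 0.0270 gives R_L ≥ R_th(1/0.0270 − 1) = 214.8 × 36.04 = 7.74 kΩ.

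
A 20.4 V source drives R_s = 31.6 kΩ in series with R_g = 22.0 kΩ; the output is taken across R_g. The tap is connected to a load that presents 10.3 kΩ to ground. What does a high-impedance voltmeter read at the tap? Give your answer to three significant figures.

V_out ≈ 3.71 V

The load sits in parallel with R_g: R_g‖R_L = (22.0 × 10.3) / (22.0 + 10.3) = 7.015 kΩ.
V_out = 20.4 × 7.015 / (31.6 + 7.015) = 20.4 × 7.015/38.62 = 3.71 V.
(Unloaded it would have been 8.37 V.)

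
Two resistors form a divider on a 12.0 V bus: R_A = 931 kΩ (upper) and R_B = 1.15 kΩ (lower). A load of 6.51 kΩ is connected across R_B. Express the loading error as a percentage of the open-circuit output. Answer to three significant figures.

The divider's output (Thévenin) resistance is R_A‖R_B = 1.149 kΩ.
Fractional drop under load = R_th/(R_th + R_L) = 1.149 / (1.149 + 6.51) = 0.1500.
So the output falls by 15.0 %.

15.0 %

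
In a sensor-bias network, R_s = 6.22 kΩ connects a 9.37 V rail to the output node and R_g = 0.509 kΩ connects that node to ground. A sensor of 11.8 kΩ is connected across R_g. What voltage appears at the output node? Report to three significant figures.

The load sits in parallel with R_g: R_g‖R_L = (509 × 11800) / (509 + 11800) = 488.0 Ω.
V_out = 9.37 × 488.0 / (6220 + 488.0) = 9.37 × 488.0/6708 = 0.682 V.

V_out ≈ 0.682 V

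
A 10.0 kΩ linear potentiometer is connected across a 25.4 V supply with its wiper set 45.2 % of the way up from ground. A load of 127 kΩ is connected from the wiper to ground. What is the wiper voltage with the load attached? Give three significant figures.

V ≈ 11.3 V

The wiper splits the pot into (1−α)R = 5.480 kΩ above and αR = 4.520 kΩ below.
Lower section ‖ load = 4.365 kΩ.
V_wiper = 25.4 × 4.365/(5.480 + 4.365) = 11.3 V.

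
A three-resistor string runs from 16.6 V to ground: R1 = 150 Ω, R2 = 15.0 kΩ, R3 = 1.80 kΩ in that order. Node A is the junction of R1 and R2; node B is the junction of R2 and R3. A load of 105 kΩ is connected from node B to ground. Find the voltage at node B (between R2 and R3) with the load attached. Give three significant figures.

At node B, R3 is in parallel with the load: R3‖R_L = 1770 Ω.
Below node A the resistance is R2 + (R3‖R_L) = 16770 Ω, so V_A = 16.6 × 16770/16920 = 16.45 V.
Then V_B = V_A × (R3‖R_L)/(R2 + R3‖R_L) = 16.45 × 1770/16770 = 1.74 V.

V ≈ 1.74 V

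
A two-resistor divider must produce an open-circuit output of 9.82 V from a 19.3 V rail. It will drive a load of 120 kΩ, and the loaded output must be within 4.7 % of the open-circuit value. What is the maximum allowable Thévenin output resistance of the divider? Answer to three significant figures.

R_th ≤ 5.92 kΩ

Loading drop = R_th/(R_th + R_L) ≤ 0.0470, so R_th ≤ R_L · ε/(1−ε) = 120 kΩ × 0.0470/0.9530 = 5.92 kΩ.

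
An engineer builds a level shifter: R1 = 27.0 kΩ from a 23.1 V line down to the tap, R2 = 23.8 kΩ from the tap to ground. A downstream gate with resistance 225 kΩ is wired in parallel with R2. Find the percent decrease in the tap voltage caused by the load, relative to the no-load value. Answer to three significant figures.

The divider's output (Thévenin) resistance is R1‖R2 = 12.65 kΩ.
Fractional drop under load = R_th/(R_th + R_L) = 12.65 / (12.65 + 225) = 0.05323.
So the output falls by 5.32 %.

5.32 %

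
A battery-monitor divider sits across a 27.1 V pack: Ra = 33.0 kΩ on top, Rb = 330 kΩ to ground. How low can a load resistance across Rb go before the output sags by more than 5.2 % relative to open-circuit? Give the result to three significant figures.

Output resistance R_th = Ra‖Rb = (33.0 × 330)/363.0 = 30.00 kΩ.
The fractional drop is R_th/(R_th + R_L); requiring this ≤ 0.0520 gives R_L ≥ R_th(1/0.0520 − 1) = 30.00 × 18.23 = 547 kΩ.

R_L(min) ≈ 547 kΩ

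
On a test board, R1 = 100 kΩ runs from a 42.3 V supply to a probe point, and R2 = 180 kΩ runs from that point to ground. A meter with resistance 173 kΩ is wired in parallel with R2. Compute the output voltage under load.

V_out ≈ 19.8 V

The load sits in parallel with R2: R2‖R_L = (180 × 173) / (180 + 173) = 88.22 kΩ.
V_out = 42.3 × 88.22 / (100 + 88.22) = 42.3 × 88.22/188.2 = 19.8 V.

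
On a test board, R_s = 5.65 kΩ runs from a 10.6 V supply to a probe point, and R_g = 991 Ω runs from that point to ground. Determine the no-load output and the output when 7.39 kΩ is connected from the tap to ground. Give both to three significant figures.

Open-circuit: V = 10.6 × 991/(5650 + 991) = 1.58 V.
With the load, R_g becomes R_g‖R_L = 873.8 Ω, so V = 10.6 × 873.8/6524 = 1.42 V.

Unloaded: 1.58 V; loaded: 1.42 V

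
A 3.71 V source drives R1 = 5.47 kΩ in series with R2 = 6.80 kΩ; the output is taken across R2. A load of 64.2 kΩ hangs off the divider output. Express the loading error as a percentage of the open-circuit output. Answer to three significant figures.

The divider's output (Thévenin) resistance is R1‖R2 = 3.031 kΩ.
Fractional drop under load = R_th/(R_th + R_L) = 3.031 / (3.031 + 64.2) = 0.04509.
So the output falls by 4.51 %.

4.51 %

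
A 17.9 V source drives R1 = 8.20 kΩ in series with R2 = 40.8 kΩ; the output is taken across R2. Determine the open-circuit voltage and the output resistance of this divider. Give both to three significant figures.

V_th is the open-circuit tap voltage: 17.9 × 40.8/(8.20 + 40.8) = 14.9 V.
With the supply zeroed, R1 and R2 appear in parallel from the tap: R_th = R1‖R2 = (8.20 × 40.8)/49.00 = 6.83 kΩ.

V_th = 14.9 V, R_th = 6.83 kΩ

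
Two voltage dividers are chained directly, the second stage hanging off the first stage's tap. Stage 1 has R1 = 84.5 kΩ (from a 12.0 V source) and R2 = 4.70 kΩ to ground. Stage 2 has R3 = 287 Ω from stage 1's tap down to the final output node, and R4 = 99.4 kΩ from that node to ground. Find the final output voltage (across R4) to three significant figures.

V_out ≈ 0.604 V

Stage 2 presents R3+R4 = 99690 Ω as a load on stage 1's tap.
Stage 1's lower leg becomes R2‖(R3+R4) = 4488 Ω, so V_mid = 12.0 × 4488/88990 = 0.6053 V.
Stage 2 is itself unloaded: V_out = V_mid × R4/(R3+R4) = 0.6053 × 99400/99690 = 0.604 V.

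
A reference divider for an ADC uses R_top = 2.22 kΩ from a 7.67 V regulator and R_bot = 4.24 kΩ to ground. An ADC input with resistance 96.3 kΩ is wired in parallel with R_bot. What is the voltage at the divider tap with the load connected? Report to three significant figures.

V_out ≈ 4.96 V

The load sits in parallel with R_bot: R_bot‖R_L = (4.24 × 96.3) / (4.24 + 96.3) = 4.061 kΩ.
V_out = 7.67 × 4.061 / (2.22 + 4.061) = 7.67 × 4.061/6.281 = 4.96 V.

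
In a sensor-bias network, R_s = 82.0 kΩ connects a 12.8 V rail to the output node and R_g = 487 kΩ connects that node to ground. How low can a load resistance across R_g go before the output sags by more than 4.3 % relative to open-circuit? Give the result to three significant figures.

Output resistance R_th = R_s‖R_g = (82.0 × 487)/569.0 = 70.18 kΩ.
The fractional drop is R_th/(R_th + R_L); requiring this ≤ 0.0430 gives R_L ≥ R_th(1/0.0430 − 1) = 70.18 × 22.26 = 1.56 MΩ.

R_L(min) ≈ 1.56 MΩ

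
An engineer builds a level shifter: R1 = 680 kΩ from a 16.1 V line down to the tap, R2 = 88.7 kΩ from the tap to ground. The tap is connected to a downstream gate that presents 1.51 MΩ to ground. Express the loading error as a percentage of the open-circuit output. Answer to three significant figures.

The divider's output (Thévenin) resistance is R1‖R2 = 78.46 kΩ.
Fractional drop under load = R_th/(R_th + R_L) = 78.46 / (78.46 + 1510) = 0.04940.
So the output falls by 4.94 %.

4.94 %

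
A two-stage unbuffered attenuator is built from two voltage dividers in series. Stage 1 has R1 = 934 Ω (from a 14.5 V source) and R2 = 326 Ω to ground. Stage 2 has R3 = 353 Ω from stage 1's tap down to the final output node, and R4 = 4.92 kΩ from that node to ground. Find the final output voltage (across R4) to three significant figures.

V_out ≈ 3.35 V

Stage 2 presents R3+R4 = 5273 Ω as a load on stage 1's tap.
Stage 1's lower leg becomes R2‖(R3+R4) = 307.0 Ω, so V_mid = 14.5 × 307.0/1241 = 3.587 V.
Stage 2 is itself unloaded: V_out = V_mid × R4/(R3+R4) = 3.587 × 4920/5273 = 3.35 V.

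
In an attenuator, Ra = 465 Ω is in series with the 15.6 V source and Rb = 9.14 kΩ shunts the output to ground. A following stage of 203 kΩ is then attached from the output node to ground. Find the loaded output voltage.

The load sits in parallel with Rb: Rb‖R_L = (9140 × 203000) / (9140 + 203000) = 8746 Ω.
V_out = 15.6 × 8746 / (465 + 8746) = 15.6 × 8746/9211 = 14.8 V.

V_out ≈ 14.8 V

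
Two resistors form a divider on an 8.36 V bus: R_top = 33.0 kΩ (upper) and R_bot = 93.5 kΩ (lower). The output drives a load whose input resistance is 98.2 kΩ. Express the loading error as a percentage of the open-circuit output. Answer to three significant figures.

19.9 %

The divider's output (Thévenin) resistance is R_top‖R_bot = 24.39 kΩ.
Fractional drop under load = R_th/(R_th + R_L) = 24.39 / (24.39 + 98.2) = 0.1990.
So the output falls by 19.9 %.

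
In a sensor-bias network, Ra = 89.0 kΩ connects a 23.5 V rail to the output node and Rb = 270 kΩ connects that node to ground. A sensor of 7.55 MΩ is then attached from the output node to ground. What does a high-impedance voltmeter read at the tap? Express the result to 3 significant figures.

The load sits in parallel with Rb: Rb‖R_L = (270 × 7550) / (270 + 7550) = 260.7 kΩ.
V_out = 23.5 × 260.7 / (89.0 + 260.7) = 23.5 × 260.7/349.7 = 17.5 V.
(Unloaded it would have been 17.7 V.)

V_out ≈ 17.5 V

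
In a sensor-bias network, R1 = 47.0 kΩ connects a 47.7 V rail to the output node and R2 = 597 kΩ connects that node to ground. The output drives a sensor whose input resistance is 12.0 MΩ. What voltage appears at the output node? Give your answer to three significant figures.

The load sits in parallel with R2: R2‖R_L = (597 × 12000) / (597 + 12000) = 568.7 kΩ.
V_out = 47.7 × 568.7 / (47.0 + 568.7) = 47.7 × 568.7/615.7 = 44.1 V.

V_out ≈ 44.1 V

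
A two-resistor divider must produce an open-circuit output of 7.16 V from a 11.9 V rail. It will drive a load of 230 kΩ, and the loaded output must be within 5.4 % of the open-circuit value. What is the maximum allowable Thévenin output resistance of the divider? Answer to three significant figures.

Loading drop = R_th/(R_th + R_L) ≤ 0.0540, so R_th ≤ R_L · ε/(1−ε) = 230 kΩ × 0.0540/0.9460 = 13.1 kΩ.
(Any R1, R2 with R2/(R1+R2) = 0.602 and R1‖R2 ≤ 13.1 kΩ will meet the spec.)

R_th ≤ 13.1 kΩ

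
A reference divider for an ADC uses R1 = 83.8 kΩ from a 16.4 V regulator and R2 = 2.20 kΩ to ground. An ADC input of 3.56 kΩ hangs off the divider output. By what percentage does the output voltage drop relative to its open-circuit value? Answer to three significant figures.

37.6 %

Unloaded V = 16.4 × 2.20/86.00 = 0.4195 V.
Loaded: R2‖R_L = 1.360 kΩ, giving V = 16.4 × 1.360/85.16 = 0.2619 V.
Drop = (0.4195 − 0.2619) / 0.4195 = 37.6 %.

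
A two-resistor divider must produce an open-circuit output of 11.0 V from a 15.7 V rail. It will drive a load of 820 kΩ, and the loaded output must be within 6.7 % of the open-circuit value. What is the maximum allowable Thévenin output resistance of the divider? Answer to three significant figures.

Loading drop = R_th/(R_th + R_L) ≤ 0.0670, so R_th ≤ R_L · ε/(1−ε) = 820 kΩ × 0.0670/0.9330 = 58.9 kΩ.
(Any R1, R2 with R2/(R1+R2) = 0.701 and R1‖R2 ≤ 58.9 kΩ will meet the spec.)

R_th ≤ 58.9 kΩ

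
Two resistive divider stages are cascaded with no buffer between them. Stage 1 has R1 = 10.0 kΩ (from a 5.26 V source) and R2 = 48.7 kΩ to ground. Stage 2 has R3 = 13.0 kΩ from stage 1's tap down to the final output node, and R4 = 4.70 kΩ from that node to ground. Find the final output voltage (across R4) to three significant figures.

V_out ≈ 0.789 V

Stage 2 presents R3+R4 = 17.70 kΩ as a load on stage 1's tap.
Stage 1's lower leg becomes R2‖(R3+R4) = 12.98 kΩ, so V_mid = 5.26 × 12.98/22.98 = 2.971 V.
Stage 2 is itself unloaded: V_out = V_mid × R4/(R3+R4) = 2.971 × 4.70/17.70 = 0.789 V.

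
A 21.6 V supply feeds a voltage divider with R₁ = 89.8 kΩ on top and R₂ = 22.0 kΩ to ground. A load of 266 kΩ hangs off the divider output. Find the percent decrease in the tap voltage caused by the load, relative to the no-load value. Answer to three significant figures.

6.23 %

The divider's output (Thévenin) resistance is R₁‖R₂ = 17.67 kΩ.
Fractional drop under load = R_th/(R_th + R_L) = 17.67 / (17.67 + 266) = 0.06229.
So the output falls by 6.23 %.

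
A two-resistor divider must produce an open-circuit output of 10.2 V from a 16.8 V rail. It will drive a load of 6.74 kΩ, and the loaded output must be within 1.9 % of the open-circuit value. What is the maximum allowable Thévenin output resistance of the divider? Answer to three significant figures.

Loading drop = R_th/(R_th + R_L) ≤ 0.0190, so R_th ≤ R_L · ε/(1−ε) = 6.74 kΩ × 0.0190/0.9810 = 131 Ω.

R_th ≤ 131 Ω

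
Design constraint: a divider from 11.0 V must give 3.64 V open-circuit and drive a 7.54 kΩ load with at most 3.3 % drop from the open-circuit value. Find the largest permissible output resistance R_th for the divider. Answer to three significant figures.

R_th ≤ 257 Ω

Loading drop = R_th/(R_th + R_L) ≤ 0.0330, so R_th ≤ R_L · ε/(1−ε) = 7.54 kΩ × 0.0330/0.9670 = 257 Ω.
(Any R1, R2 with R2/(R1+R2) = 0.331 and R1‖R2 ≤ 257 Ω will meet the spec.)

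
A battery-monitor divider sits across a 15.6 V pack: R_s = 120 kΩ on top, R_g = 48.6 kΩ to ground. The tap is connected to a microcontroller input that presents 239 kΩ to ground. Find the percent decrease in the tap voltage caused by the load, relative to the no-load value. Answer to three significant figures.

12.6 %

The divider's output (Thévenin) resistance is R_s‖R_g = 34.59 kΩ.
Fractional drop under load = R_th/(R_th + R_L) = 34.59 / (34.59 + 239) = 0.1264.
So the output falls by 12.6 %.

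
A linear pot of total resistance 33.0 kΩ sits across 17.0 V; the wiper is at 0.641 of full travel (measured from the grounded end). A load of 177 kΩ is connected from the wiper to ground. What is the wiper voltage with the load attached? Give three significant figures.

The wiper splits the pot into (1−α)R = 11.85 kΩ above and αR = 21.15 kΩ below.
Lower section ‖ load = 18.89 kΩ.
V_wiper = 17.0 × 18.89/(11.85 + 18.89) = 10.4 V.

V ≈ 10.4 V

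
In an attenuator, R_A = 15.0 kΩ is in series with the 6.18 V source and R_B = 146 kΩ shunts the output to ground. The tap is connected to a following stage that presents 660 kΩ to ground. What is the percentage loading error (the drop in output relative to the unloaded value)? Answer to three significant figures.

The divider's output (Thévenin) resistance is R_A‖R_B = 13.60 kΩ.
Fractional drop under load = R_th/(R_th + R_L) = 13.60 / (13.60 + 660) = 0.02019.
So the output falls by 2.02 %.

2.02 %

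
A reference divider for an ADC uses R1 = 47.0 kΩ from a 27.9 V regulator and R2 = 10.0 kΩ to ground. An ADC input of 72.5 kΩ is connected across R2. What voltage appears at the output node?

V_out ≈ 4.39 V

The load sits in parallel with R2: R2‖R_L = (10.0 × 72.5) / (10.0 + 72.5) = 8.788 kΩ.
V_out = 27.9 × 8.788 / (47.0 + 8.788) = 27.9 × 8.788/55.79 = 4.39 V.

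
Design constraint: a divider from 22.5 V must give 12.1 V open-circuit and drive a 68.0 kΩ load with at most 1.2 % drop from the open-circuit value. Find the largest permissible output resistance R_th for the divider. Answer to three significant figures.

Loading drop = R_th/(R_th + R_L) ≤ 0.0120, so R_th ≤ R_L · ε/(1−ε) = 68.0 kΩ × 0.0120/0.9880 = 826 Ω.

R_th ≤ 826 Ω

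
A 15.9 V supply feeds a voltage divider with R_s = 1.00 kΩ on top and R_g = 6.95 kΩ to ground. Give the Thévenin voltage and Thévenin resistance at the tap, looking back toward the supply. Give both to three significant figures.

V_th is the open-circuit tap voltage: 15.9 × 6.95/(1.00 + 6.95) = 13.9 V.
With the supply zeroed, R_s and R_g appear in parallel from the tap: R_th = R_s‖R_g = (1.00 × 6.95)/7.950 = 874 Ω.

V_th = 13.9 V, R_th = 874 Ω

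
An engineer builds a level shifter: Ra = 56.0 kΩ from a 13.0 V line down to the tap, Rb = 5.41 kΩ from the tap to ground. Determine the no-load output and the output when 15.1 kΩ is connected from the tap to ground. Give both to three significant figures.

Open-circuit: V = 13.0 × 5.41/(56.0 + 5.41) = 1.15 V.
With the load, Rb becomes Rb‖R_L = 3.983 kΩ, so V = 13.0 × 3.983/59.98 = 0.863 V.

Unloaded: 1.15 V; loaded: 0.863 V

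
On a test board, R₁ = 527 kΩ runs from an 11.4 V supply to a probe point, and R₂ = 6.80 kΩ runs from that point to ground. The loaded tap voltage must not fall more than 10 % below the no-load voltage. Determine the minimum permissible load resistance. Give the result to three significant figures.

Output resistance R_th = R₁‖R₂ = (527 × 6.80)/533.8 = 6.713 kΩ.
The fractional drop is R_th/(R_th + R_L); requiring this ≤ 0.100 gives R_L ≥ R_th(1/0.100 − 1) = 6.713 × 9.000 = 60.4 kΩ.

R_L(min) ≈ 60.4 kΩ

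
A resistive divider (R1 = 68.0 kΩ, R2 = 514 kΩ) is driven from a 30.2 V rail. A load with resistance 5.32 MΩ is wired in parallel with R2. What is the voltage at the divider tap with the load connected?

The load sits in parallel with R2: R2‖R_L = (514 × 5320) / (514 + 5320) = 468.7 kΩ.
V_out = 30.2 × 468.7 / (68.0 + 468.7) = 30.2 × 468.7/536.7 = 26.4 V.

V_out ≈ 26.4 V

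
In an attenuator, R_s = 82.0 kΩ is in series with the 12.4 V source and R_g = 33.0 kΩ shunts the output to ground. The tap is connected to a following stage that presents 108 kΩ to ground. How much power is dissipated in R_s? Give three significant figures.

P ≈ 1.10 mW

Total resistance from the source is R_s + (R_g‖R_L) = 107.3 kΩ, so I = 12.4/107.3 kΩ = 0.1156 mA.
P = I²·R_s = (0.1156 mA)² × 82.0 kΩ = 1.10 mW.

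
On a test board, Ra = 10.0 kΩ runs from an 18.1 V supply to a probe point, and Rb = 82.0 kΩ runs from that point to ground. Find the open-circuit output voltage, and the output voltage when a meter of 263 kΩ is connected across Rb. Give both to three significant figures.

Open-circuit: V = 18.1 × 82.0/(10.0 + 82.0) = 16.1 V.
With the load, Rb becomes Rb‖R_L = 62.51 kΩ, so V = 18.1 × 62.51/72.51 = 15.6 V.

Unloaded: 16.1 V; loaded: 15.6 V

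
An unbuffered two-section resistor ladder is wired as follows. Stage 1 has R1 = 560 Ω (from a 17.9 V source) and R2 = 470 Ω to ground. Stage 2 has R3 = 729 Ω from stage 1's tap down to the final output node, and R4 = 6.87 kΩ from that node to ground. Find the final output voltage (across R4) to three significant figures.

Stage 2 presents R3+R4 = 7599 Ω as a load on stage 1's tap.
Stage 1's lower leg becomes R2‖(R3+R4) = 442.6 Ω, so V_mid = 17.9 × 442.6/1003 = 7.902 V.
Stage 2 is itself unloaded: V_out = V_mid × R4/(R3+R4) = 7.902 × 6870/7599 = 7.14 V.

V_out ≈ 7.14 V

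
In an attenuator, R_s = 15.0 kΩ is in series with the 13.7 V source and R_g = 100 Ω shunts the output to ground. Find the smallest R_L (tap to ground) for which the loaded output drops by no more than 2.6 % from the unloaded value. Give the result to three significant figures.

R_L(min) ≈ 3.72 kΩ

Output resistance R_th = R_s‖R_g = (15000 × 100)/15100 = 99.34 Ω.
The fractional drop is R_th/(R_th + R_L); requiring this ≤ 0.0260 gives R_L ≥ R_th(1/0.0260 − 1) = 99.34 × 37.46 = 3.72 kΩ.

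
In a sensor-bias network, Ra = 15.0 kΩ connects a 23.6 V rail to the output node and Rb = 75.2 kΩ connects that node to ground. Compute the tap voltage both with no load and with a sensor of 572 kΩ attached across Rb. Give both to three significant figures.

Unloaded: 19.7 V; loaded: 19.3 V

Open-circuit: V = 23.6 × 75.2/(15.0 + 75.2) = 19.7 V.
With the load, Rb becomes Rb‖R_L = 66.46 kΩ, so V = 23.6 × 66.46/81.46 = 19.3 V.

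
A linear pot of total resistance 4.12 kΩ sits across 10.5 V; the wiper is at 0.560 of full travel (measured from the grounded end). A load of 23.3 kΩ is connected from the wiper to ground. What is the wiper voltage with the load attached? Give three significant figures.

V ≈ 5.63 V

The wiper splits the pot into (1−α)R = 1.813 kΩ above and αR = 2.307 kΩ below.
Lower section ‖ load = 2.099 kΩ.
V_wiper = 10.5 × 2.099/(1.813 + 2.099) = 5.63 V.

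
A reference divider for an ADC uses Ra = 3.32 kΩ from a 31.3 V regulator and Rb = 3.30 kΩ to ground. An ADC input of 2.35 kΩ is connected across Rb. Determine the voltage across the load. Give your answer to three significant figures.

The load sits in parallel with Rb: Rb‖R_L = (3.30 × 2.35) / (3.30 + 2.35) = 1.373 kΩ.
V_out = 31.3 × 1.373 / (3.32 + 1.373) = 31.3 × 1.373/4.693 = 9.16 V.

V_out ≈ 9.16 V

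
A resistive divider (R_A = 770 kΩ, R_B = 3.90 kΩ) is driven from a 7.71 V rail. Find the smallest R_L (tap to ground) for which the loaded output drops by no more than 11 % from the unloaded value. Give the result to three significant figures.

Output resistance R_th = R_A‖R_B = (770 × 3.90)/773.9 = 3.880 kΩ.
The fractional drop is R_th/(R_th + R_L); requiring this ≤ 0.110 gives R_L ≥ R_th(1/0.110 − 1) = 3.880 × 8.091 = 31.4 kΩ.

R_L(min) ≈ 31.4 kΩ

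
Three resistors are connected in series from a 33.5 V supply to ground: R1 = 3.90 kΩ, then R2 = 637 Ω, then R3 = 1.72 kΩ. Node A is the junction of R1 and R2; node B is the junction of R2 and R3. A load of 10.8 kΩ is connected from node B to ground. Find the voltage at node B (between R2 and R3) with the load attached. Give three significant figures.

At node B, R3 is in parallel with the load: R3‖R_L = 1484 Ω.
Below node A the resistance is R2 + (R3‖R_L) = 2121 Ω, so V_A = 33.5 × 2121/6021 = 11.80 V.
Then V_B = V_A × (R3‖R_L)/(R2 + R3‖R_L) = 11.80 × 1484/2121 = 8.26 V.

V ≈ 8.26 V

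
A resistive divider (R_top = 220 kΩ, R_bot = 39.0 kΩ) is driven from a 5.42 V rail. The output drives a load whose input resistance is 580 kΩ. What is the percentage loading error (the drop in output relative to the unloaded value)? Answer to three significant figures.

The divider's output (Thévenin) resistance is R_top‖R_bot = 33.13 kΩ.
Fractional drop under load = R_th/(R_th + R_L) = 33.13 / (33.13 + 580) = 0.05403.
So the output falls by 5.40 %.

5.40 %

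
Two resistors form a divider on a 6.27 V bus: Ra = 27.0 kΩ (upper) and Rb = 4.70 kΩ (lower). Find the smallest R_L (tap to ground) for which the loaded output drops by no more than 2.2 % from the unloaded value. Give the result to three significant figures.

R_L(min) ≈ 178 kΩ

Output resistance R_th = Ra‖Rb = (27.0 × 4.70)/31.70 = 4.003 kΩ.
The fractional drop is R_th/(R_th + R_L); requiring this ≤ 0.0220 gives R_L ≥ R_th(1/0.0220 − 1) = 4.003 × 44.45 = 178 kΩ.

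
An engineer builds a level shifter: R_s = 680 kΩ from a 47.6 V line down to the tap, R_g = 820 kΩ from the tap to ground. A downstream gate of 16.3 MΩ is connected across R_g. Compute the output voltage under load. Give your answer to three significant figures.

V_out ≈ 25.4 V

The load sits in parallel with R_g: R_g‖R_L = (820 × 16300) / (820 + 16300) = 780.7 kΩ.
V_out = 47.6 × 780.7 / (680 + 780.7) = 47.6 × 780.7/1461 = 25.4 V.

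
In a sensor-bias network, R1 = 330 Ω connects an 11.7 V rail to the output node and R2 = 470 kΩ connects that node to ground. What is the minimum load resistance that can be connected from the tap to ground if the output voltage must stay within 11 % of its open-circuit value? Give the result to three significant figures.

Output resistance R_th = R1‖R2 = (330 × 470000)/470300 = 329.8 Ω.
The fractional drop is R_th/(R_th + R_L); requiring this ≤ 0.110 gives R_L ≥ R_th(1/0.110 − 1) = 329.8 × 8.091 = 2.67 kΩ.

R_L(min) ≈ 2.67 kΩ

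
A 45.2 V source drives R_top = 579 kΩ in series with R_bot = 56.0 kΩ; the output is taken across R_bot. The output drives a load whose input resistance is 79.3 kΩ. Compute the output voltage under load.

The load sits in parallel with R_bot: R_bot‖R_L = (56.0 × 79.3) / (56.0 + 79.3) = 32.82 kΩ.
V_out = 45.2 × 32.82 / (579 + 32.82) = 45.2 × 32.82/611.8 = 2.42 V.
(Unloaded it would have been 3.99 V.)

V_out ≈ 2.42 V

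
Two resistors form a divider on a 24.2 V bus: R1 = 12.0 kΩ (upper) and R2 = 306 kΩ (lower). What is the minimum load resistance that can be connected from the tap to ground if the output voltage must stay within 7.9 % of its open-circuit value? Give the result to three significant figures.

Output resistance R_th = R1‖R2 = (12.0 × 306)/318.0 = 11.55 kΩ.
The fractional drop is R_th/(R_th + R_L); requiring this ≤ 0.0790 gives R_L ≥ R_th(1/0.0790 − 1) = 11.55 × 11.66 = 135 kΩ.

R_L(min) ≈ 135 kΩ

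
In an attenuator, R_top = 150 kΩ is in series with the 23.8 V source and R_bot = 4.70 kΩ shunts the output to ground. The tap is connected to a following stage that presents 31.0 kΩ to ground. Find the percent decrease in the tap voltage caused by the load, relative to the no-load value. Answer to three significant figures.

The divider's output (Thévenin) resistance is R_top‖R_bot = 4.557 kΩ.
Fractional drop under load = R_th/(R_th + R_L) = 4.557 / (4.557 + 31.0) = 0.1282.
So the output falls by 12.8 %.

12.8 %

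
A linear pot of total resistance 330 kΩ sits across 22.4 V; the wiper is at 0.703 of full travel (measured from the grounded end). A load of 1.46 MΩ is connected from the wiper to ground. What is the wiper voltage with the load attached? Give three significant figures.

The wiper splits the pot into (1−α)R = 98.01 kΩ above and αR = 232.0 kΩ below.
Lower section ‖ load = 200.2 kΩ.
V_wiper = 22.4 × 200.2/(98.01 + 200.2) = 15.0 V.

V ≈ 15.0 V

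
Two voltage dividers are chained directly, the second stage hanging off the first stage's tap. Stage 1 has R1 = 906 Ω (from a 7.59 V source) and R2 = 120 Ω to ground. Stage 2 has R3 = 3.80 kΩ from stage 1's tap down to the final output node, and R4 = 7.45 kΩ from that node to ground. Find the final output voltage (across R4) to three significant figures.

V_out ≈ 0.582 V

Stage 2 presents R3+R4 = 11250 Ω as a load on stage 1's tap.
Stage 1's lower leg becomes R2‖(R3+R4) = 118.7 Ω, so V_mid = 7.59 × 118.7/1025 = 0.8794 V.
Stage 2 is itself unloaded: V_out = V_mid × R4/(R3+R4) = 0.8794 × 7450/11250 = 0.582 V.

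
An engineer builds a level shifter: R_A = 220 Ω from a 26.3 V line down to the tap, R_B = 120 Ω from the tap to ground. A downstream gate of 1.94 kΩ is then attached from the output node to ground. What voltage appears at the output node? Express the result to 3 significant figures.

The load sits in parallel with R_B: R_B‖R_L = (120 × 1940) / (120 + 1940) = 113.0 Ω.
V_out = 26.3 × 113.0 / (220 + 113.0) = 26.3 × 113.0/333.0 = 8.93 V.
(Unloaded it would have been 9.28 V.)

V_out ≈ 8.93 V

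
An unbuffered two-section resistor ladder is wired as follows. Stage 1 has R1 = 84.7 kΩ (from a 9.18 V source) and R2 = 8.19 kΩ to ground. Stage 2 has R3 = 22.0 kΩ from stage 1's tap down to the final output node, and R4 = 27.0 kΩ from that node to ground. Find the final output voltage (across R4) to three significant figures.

V_out ≈ 0.387 V

Stage 2 presents R3+R4 = 49.00 kΩ as a load on stage 1's tap.
Stage 1's lower leg becomes R2‖(R3+R4) = 7.017 kΩ, so V_mid = 9.18 × 7.017/91.72 = 0.7023 V.
Stage 2 is itself unloaded: V_out = V_mid × R4/(R3+R4) = 0.7023 × 27.0/49.00 = 0.387 V.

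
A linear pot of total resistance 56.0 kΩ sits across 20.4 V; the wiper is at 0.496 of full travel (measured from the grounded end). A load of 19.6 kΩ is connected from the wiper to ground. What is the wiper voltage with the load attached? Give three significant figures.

The wiper splits the pot into (1−α)R = 28.22 kΩ above and αR = 27.78 kΩ below.
Lower section ‖ load = 11.49 kΩ.
V_wiper = 20.4 × 11.49/(28.22 + 11.49) = 5.90 V.

V ≈ 5.90 V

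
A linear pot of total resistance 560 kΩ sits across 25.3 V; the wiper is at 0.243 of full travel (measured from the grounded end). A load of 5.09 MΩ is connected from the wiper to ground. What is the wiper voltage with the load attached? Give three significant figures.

The wiper splits the pot into (1−α)R = 423.9 kΩ above and αR = 136.1 kΩ below.
Lower section ‖ load = 132.5 kΩ.
V_wiper = 25.3 × 132.5/(423.9 + 132.5) = 6.03 V.

V ≈ 6.03 V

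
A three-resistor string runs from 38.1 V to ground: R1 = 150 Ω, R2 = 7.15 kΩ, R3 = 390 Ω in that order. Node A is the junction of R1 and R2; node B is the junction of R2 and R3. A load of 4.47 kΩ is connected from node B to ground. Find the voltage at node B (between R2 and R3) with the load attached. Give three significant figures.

V ≈ 1.78 V

At node B, R3 is in parallel with the load: R3‖R_L = 358.7 Ω.
Below node A the resistance is R2 + (R3‖R_L) = 7509 Ω, so V_A = 38.1 × 7509/7659 = 37.35 V.
Then V_B = V_A × (R3‖R_L)/(R2 + R3‖R_L) = 37.35 × 358.7/7509 = 1.78 V.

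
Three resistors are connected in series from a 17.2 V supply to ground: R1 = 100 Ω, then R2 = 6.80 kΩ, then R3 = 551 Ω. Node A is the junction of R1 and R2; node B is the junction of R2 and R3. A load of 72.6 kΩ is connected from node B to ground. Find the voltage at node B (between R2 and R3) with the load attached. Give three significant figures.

V ≈ 1.26 V

At node B, R3 is in parallel with the load: R3‖R_L = 546.8 Ω.
Below node A the resistance is R2 + (R3‖R_L) = 7347 Ω, so V_A = 17.2 × 7347/7447 = 16.97 V.
Then V_B = V_A × (R3‖R_L)/(R2 + R3‖R_L) = 16.97 × 546.8/7347 = 1.26 V.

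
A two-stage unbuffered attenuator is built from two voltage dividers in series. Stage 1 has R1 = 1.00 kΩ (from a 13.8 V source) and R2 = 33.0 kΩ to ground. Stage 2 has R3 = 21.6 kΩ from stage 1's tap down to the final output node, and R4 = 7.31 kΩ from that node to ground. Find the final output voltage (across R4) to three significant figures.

Stage 2 presents R3+R4 = 28.91 kΩ as a load on stage 1's tap.
Stage 1's lower leg becomes R2‖(R3+R4) = 15.41 kΩ, so V_mid = 13.8 × 15.41/16.41 = 12.96 V.
Stage 2 is itself unloaded: V_out = V_mid × R4/(R3+R4) = 12.96 × 7.31/28.91 = 3.28 V.

V_out ≈ 3.28 V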